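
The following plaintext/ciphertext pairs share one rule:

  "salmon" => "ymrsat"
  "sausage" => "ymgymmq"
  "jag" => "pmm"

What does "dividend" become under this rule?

The shift depends on letter class: consonant s→y is +6, but vowel a→m is +12. Two shifts are in play — +12 for a/e/i/o/u, +6 for every other letter.
Applying it to dividend: d(cons)+6=j, i(vowel)+12=u, v(cons)+6=b, i(vowel)+12=u, d(cons)+6=j, e(vowel)+12=q, n(cons)+6=t, d(cons)+6=j.

jubujqtj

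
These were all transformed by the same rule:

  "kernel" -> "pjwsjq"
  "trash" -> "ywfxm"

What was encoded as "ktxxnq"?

fossil

Compare letters: k→p is +5, e→j is +5, r→w is +5 — a constant shift. It's a constant shift of +5 (ROT5).
Undoing it on ktxxnq: k−5=f, t−5=o, x−5=s, x−5=s, n−5=i, q−5=l.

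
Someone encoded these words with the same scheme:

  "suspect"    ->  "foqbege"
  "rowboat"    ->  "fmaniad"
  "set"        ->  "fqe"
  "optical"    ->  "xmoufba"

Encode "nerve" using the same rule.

qhdqz

The output letters match the input read backwards, each shifted +12: suspect reversed is tcepsus. Two steps: reverse the string, then apply a Caesar shift of +12.
On nerve: reverse → evren; then shift: e+12=q, v+12=h, r+12=d, e+12=q, n+12=z.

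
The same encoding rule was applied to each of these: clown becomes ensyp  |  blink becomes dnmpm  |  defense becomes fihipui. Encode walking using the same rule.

yenmmpi

The shift depends on letter class: consonant c→e is +2, but vowel o→s is +4. The rule splits by letter class: vowels +4, consonants +2.
Applying it to walking: w(cons)+2=y, a(vowel)+4=e, l(cons)+2=n, k(cons)+2=m, i(vowel)+4=m, n(cons)+2=p, g(cons)+2=i.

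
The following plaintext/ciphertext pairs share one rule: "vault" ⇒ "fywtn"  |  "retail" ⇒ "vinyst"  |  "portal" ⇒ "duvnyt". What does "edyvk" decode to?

spark

v(21)→f(5) and a(0)→y(24) fit y≡9x+24 (mod 26); the inverse of 9 mod 26 is 3. This is an affine cipher: with a=0,…,z=25, each position x becomes (9x+24) mod 26.
Decoding edyvk: e(4)→3·(4−24)≡18=s; d(3)→3·(3−24)≡15=p; y(24)→3·(24−24)≡0=a; v(21)→3·(21−24)≡17=r; k(10)→3·(10−24)≡10=k (all mod 26).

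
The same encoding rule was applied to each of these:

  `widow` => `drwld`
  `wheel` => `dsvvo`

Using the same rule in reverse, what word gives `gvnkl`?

Each pair mirrors across the alphabet (w↔d, i↔r, d↔w): positions sum to 25. This is the alphabet-reversal cipher (Atbash): a becomes z, b becomes y, etc.
Reversing it on gvnkl: g↔t, v↔e, n↔m, k↔p, l↔o.

tempo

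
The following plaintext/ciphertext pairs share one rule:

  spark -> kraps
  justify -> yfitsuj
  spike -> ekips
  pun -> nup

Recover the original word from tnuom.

mount

The output letters match the input read backwards: spark reversed is kraps. It's just the letters in reverse order.
Decoding tnuom: then reverse → mount.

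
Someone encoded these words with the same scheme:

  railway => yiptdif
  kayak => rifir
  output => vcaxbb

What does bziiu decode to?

Shifts by position in railway: pos 0: r→y (+7), pos 1: a→i (+8), pos 2: i→p (+7), pos 3: l→t (+8) — repeating every 2. It's a Vigenère-style cipher with numeric key [7,8]: position i shifts by key[i mod 2].
Undoing it on bziiu: b−7=u, z−8=r, i−7=b, i−8=a, u−7=n.

urban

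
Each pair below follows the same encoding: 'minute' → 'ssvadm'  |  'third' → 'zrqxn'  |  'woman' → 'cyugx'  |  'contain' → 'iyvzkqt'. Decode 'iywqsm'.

Shifts by position in minute: pos 0: m→s (+6), pos 1: i→s (+10), pos 2: n→v (+8), pos 3: u→a (+6), pos 4: t→d (+10), pos 5: e→m (+8) — repeating every 3. It's a Vigenère-style cipher with numeric key [6,10,8]: position i shifts by key[i mod 3].
Decoding iywqsm: i−6=c, y−10=o, w−8=o, q−6=k, s−10=i, m−8=e.

cookie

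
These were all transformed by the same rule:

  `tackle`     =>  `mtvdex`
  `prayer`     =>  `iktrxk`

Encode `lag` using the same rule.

etz

It's a constant shift of +19 (ROT19).
On lag: l+19=e, a+19=t, g+19=z.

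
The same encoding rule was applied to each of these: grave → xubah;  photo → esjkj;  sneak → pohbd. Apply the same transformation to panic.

ebonr

Treating letters as 0–25, the rule is x ↦ 21x + 1 (mod 26).
On panic: p(15)→21·15+1≡4=e; a(0)→21·0+1≡1=b; n(13)→21·13+1≡14=o; i(8)→21·8+1≡13=n; c(2)→21·2+1≡17=r (all mod 26).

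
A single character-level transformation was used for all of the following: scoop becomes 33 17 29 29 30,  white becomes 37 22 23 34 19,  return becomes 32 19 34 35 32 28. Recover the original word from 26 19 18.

s is letter #19 and maps to 33: an offset of 14. The number is (letter's place in the alphabet, a=1) + 14.
Reversing it on 26 19 18: 26→(26−14)÷1=12=l, 19→(19−14)÷1=5=e, 18→(18−14)÷1=4=d.

led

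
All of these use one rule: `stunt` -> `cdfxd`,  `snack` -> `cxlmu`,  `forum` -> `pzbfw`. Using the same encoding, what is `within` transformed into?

Two shifts are in play — +11 for a/e/i/o/u, +10 for every other letter.
Applying it to within: w(cons)+10=g, i(vowel)+11=t, t(cons)+10=d, h(cons)+10=r, i(vowel)+11=t, n(cons)+10=x.

gtdrtx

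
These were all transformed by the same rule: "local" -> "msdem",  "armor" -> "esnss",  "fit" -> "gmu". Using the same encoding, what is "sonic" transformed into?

The shift depends on letter class: consonant l→m is +1, but vowel o→s is +4. Vowels shift forward by 4 and consonants shift forward by 1.
On sonic: s(cons)+1=t, o(vowel)+4=s, n(cons)+1=o, i(vowel)+4=m, c(cons)+1=d.

tsomd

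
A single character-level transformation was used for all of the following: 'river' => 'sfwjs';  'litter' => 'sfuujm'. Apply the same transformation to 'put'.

uvq

The output letters match the input read backwards, each shifted +1: river reversed is revir. Read the word backwards and shift each letter +1.
For put: reverse → tup; then shift: t+1=u, u+1=v, p+1=q.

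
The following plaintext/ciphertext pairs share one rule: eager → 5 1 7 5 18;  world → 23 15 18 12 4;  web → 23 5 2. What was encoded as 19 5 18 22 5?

Each letter is replaced by its alphabet position (a=1, b=2, …, z=26).
Undoing it on 19 5 18 22 5: 19=s, 5=e, 18=r, 22=v, 5=e.

serve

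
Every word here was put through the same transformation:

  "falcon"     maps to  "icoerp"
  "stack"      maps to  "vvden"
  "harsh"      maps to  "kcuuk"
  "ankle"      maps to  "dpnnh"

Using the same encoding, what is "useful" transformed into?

Shifts by position in falcon: pos 0: f→i (+3), pos 1: a→c (+2), pos 2: l→o (+3), pos 3: c→e (+2) — repeating every 2. It's a Vigenère-style cipher with numeric key [3,2]: position i shifts by key[i mod 2].
On useful: u+3=x, s+2=u, e+3=h, f+2=h, u+3=x, l+2=n.

xuhhxn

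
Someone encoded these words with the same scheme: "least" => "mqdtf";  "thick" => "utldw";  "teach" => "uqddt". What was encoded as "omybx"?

A repeating key of period 3 is used — shifts +1, +12, +3 over and over.
Reversing it on omybx: o−1=n, m−12=a, y−3=v, b−1=a, x−12=l.

naval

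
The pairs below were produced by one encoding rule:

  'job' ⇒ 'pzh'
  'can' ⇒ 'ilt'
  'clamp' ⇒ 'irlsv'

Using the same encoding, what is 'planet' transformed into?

vrltpz

Two shifts are in play — +11 for a/e/i/o/u, +6 for every other letter.
On planet: p(cons)+6=v, l(cons)+6=r, a(vowel)+11=l, n(cons)+6=t, e(vowel)+11=p, t(cons)+6=z.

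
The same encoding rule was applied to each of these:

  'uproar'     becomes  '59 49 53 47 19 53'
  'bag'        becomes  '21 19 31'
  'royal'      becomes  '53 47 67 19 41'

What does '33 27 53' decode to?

her

Each letter becomes 2×(its alphabet position, a=1..z=26) + 17.
Reversing it on 33 27 53: 33→(33−17)÷2=8=h, 27→(27−17)÷2=5=e, 53→(53−17)÷2=18=r.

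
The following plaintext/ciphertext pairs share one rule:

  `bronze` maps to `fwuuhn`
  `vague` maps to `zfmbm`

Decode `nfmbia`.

jaguar

In bronze: b→f is +4, r→w is +5, o→u is +6, n→u is +7 — the shift increases by 1 each position. The shift increases by 1 at each position, starting from +4: 4, 5, 6, ….
Decoding nfmbia: n−4=j, f−5=a, m−6=g, b−7=u, i−8=a, a−9=r.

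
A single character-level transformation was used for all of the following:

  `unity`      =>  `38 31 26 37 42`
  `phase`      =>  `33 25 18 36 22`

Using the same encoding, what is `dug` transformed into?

u is letter #21 and maps to 38: an offset of 17. Letters become their 1-based position plus 17 (so a→18, b→19, …).
For dug: d=4→21, u=21→38, g=7→24.

21 38 24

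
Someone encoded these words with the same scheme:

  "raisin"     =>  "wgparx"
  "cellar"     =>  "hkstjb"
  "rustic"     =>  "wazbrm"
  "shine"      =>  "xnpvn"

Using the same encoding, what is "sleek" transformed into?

xrlmt

In raisin: r→w is +5, a→g is +6, i→p is +7, s→a is +8 — the shift increases by 1 each position. The shift increases by 1 at each position, starting from +5: 5, 6, 7, ….
On sleek: s+5=x, l+6=r, e+7=l, e+8=m, k+9=t.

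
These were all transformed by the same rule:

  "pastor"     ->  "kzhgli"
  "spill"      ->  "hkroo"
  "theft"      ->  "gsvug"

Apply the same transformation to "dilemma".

wrovnnz

Each pair mirrors across the alphabet (p↔k, a↔z, s↔h): positions sum to 25. This is the alphabet-reversal cipher (Atbash): a becomes z, b becomes y, etc.
On dilemma: d↔w, i↔r, l↔o, e↔v, m↔n, m↔n, a↔z.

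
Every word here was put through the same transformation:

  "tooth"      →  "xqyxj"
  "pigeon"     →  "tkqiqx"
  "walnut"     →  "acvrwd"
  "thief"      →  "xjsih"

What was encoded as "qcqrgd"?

Shifts by position in tooth: pos 0: t→x (+4), pos 1: o→q (+2), pos 2: o→y (+10), pos 3: t→x (+4), pos 4: h→j (+2) — repeating every 3. The shifts repeat in a cycle of length 3: positions 0,1,… shift by +4, +2, +10, then the pattern repeats.
Decoding qcqrgd: q−4=m, c−2=a, q−10=g, r−4=n, g−2=e, d−10=t.

magnet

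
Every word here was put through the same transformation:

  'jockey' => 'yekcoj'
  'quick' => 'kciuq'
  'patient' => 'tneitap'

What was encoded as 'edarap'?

parade

The output letters match the input read backwards: jockey reversed is yekcoj. It's just the letters in reverse order.
Decoding edarap: then reverse → parade.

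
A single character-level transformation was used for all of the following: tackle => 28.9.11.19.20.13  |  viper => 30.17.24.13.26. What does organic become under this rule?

The number is (letter's place in the alphabet, a=1) + 8.
On organic: o=15→23, r=18→26, g=7→15, a=1→9, n=14→22, i=9→17, c=3→11.

23.26.15.9.22.17.11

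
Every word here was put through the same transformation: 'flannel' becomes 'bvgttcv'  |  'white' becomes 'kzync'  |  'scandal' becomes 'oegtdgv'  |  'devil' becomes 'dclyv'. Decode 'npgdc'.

f(5)→b(1) and l(11)→v(21) fit y≡25x+6 (mod 26); the inverse of 25 mod 26 is 25. This is an affine cipher: with a=0,…,z=25, each position x becomes (25x+6) mod 26.
Decoding npgdc: n(13)→25·(13−6)≡19=t; p(15)→25·(15−6)≡17=r; g(6)→25·(6−6)≡0=a; d(3)→25·(3−6)≡3=d; c(2)→25·(2−6)≡4=e (all mod 26).

trade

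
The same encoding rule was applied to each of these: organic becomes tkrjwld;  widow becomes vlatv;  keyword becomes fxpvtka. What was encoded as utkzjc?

o(14)→t(19) and r(17)→k(10) fit y≡23x+9 (mod 26); the inverse of 23 mod 26 is 17. Each letter's alphabet position (a=0..z=25) is mapped through 23·x+9 mod 26 — an affine cipher.
Decoding utkzjc: u(20)→17·(20−9)≡5=f; t(19)→17·(19−9)≡14=o; k(10)→17·(10−9)≡17=r; z(25)→17·(25−9)≡12=m; j(9)→17·(9−9)≡0=a; c(2)→17·(2−9)≡11=l (all mod 26).

formal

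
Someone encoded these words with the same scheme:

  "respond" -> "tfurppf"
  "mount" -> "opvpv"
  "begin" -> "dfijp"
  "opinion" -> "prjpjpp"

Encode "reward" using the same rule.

tfybtf

The shift depends on letter class: consonant r→t is +2, but vowel e→f is +1. The rule splits by letter class: vowels +1, consonants +2.
For reward: r(cons)+2=t, e(vowel)+1=f, w(cons)+2=y, a(vowel)+1=b, r(cons)+2=t, d(cons)+2=f.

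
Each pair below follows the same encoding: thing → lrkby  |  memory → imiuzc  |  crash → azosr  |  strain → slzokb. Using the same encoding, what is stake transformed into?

t(19)→l(11) and h(7)→r(17) fit y≡19x+14 (mod 26); the inverse of 19 mod 26 is 11. Treating letters as 0–25, the rule is x ↦ 19x + 14 (mod 26).
Applying it to stake: s(18)→19·18+14≡18=s; t(19)→19·19+14≡11=l; a(0)→19·0+14≡14=o; k(10)→19·10+14≡22=w; e(4)→19·4+14≡12=m (all mod 26).

slowm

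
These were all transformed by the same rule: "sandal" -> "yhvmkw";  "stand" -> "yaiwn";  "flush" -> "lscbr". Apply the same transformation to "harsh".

nhzbr

Each letter shifts forward by (position + 6), i.e. 6, 7, 8, … — the shift grows by one for each successive letter.
On harsh: h+6=n, a+7=h, r+8=z, s+9=b, h+10=r.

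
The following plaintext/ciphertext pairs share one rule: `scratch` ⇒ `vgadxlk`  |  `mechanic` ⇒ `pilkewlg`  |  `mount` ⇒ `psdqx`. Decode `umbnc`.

Shifts by position in scratch: pos 0: s→v (+3), pos 1: c→g (+4), pos 2: r→a (+9), pos 3: a→d (+3), pos 4: t→x (+4), pos 5: c→l (+9) — repeating every 3. A repeating key of period 3 is used — shifts +3, +4, +9 over and over.
Decoding umbnc: u−3=r, m−4=i, b−9=s, n−3=k, c−4=y.

risky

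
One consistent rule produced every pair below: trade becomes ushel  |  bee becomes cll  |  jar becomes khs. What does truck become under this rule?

The shift depends on letter class: consonant t→u is +1, but vowel a→h is +7. Vowels shift forward by 7 and consonants shift forward by 1.
Applying it to truck: t(cons)+1=u, r(cons)+1=s, u(vowel)+7=b, c(cons)+1=d, k(cons)+1=l.

usbdl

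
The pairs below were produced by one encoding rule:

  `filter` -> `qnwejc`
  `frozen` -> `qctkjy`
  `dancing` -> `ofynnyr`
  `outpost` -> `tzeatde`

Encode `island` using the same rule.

ndwfyo

The shift depends on letter class: consonant f→q is +11, but vowel i→n is +5. The rule splits by letter class: vowels +5, consonants +11.
For island: i(vowel)+5=n, s(cons)+11=d, l(cons)+11=w, a(vowel)+5=f, n(cons)+11=y, d(cons)+11=o.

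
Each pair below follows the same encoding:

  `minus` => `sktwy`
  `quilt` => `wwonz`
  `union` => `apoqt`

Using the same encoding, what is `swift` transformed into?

Shifts by position in minus: pos 0: m→s (+6), pos 1: i→k (+2), pos 2: n→t (+6), pos 3: u→w (+2) — repeating every 2. A repeating key of period 2 is used — shifts +6, +2 over and over.
On swift: s+6=y, w+2=y, i+6=o, f+2=h, t+6=z.

yyohz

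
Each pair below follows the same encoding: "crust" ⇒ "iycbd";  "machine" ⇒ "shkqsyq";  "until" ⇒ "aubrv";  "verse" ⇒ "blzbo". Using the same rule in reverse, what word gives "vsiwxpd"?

planner

In crust: c→i is +6, r→y is +7, u→c is +8, s→b is +9 — the shift increases by 1 each position. Letter i (0-indexed) is shifted by i+6, so successive shifts are 6, 7, 8, ….
Decoding vsiwxpd: v−6=p, s−7=l, i−8=a, w−9=n, x−10=n, p−11=e, d−12=r.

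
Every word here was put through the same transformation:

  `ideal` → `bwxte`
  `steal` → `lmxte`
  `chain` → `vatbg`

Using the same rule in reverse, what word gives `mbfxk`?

This is a Caesar cipher with shift 19.
Undoing it on mbfxk: m−19=t, b−19=i, f−19=m, x−19=e, k−19=r.

timer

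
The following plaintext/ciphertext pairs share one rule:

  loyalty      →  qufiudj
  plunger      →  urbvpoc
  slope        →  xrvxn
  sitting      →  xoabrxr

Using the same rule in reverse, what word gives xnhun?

In loyalty: l→q is +5, o→u is +6, y→f is +7, a→i is +8 — the shift increases by 1 each position. Each letter shifts forward by (position + 5), i.e. 5, 6, 7, … — the shift grows by one for each successive letter.
Decoding xnhun: x−5=s, n−6=h, h−7=a, u−8=m, n−9=e.

shame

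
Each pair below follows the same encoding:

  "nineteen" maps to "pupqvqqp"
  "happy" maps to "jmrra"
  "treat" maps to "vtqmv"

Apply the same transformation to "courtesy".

eagtvqua

Two shifts are in play — +12 for a/e/i/o/u, +2 for every other letter.
Applying it to courtesy: c(cons)+2=e, o(vowel)+12=a, u(vowel)+12=g, r(cons)+2=t, t(cons)+2=v, e(vowel)+12=q, s(cons)+2=u, y(cons)+2=a.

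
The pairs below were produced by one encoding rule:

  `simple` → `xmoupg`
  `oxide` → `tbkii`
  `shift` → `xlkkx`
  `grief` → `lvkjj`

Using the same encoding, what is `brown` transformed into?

Shifts by position in simple: pos 0: s→x (+5), pos 1: i→m (+4), pos 2: m→o (+2), pos 3: p→u (+5), pos 4: l→p (+4), pos 5: e→g (+2) — repeating every 3. It's a Vigenère-style cipher with numeric key [5,4,2]: position i shifts by key[i mod 3].
Applying it to brown: b+5=g, r+4=v, o+2=q, w+5=b, n+4=r.

gvqbr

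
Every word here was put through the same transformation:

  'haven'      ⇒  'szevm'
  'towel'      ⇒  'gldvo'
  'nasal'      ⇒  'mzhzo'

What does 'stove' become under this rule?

Each pair mirrors across the alphabet (h↔s, a↔z, v↔e): positions sum to 25. Letters are reflected about the middle of the alphabet (position → 25−position): Atbash.
Applying it to stove: s↔h, t↔g, o↔l, v↔e, e↔v.

hglev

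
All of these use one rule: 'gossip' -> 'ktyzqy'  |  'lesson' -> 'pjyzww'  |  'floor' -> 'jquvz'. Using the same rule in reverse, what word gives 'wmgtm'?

In gossip: g→k is +4, o→t is +5, s→y is +6, s→z is +7 — the shift increases by 1 each position. Each letter shifts forward by (position + 4), i.e. 4, 5, 6, … — the shift grows by one for each successive letter.
Undoing it on wmgtm: w−4=s, m−5=h, g−6=a, t−7=m, m−8=e.

shame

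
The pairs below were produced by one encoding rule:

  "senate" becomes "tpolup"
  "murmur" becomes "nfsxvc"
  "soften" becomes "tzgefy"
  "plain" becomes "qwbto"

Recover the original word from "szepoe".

rodent

It's a Vigenère-style cipher with numeric key [1,11]: position i shifts by key[i mod 2].
Reversing it on szepoe: s−1=r, z−11=o, e−1=d, p−11=e, o−1=n, e−11=t.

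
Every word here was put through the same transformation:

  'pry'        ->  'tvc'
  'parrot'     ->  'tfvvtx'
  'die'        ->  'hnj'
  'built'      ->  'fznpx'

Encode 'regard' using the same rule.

vjkfvh

The shift depends on letter class: consonant p→t is +4, but vowel a→f is +5. Vowels shift forward by 5 and consonants shift forward by 4.
On regard: r(cons)+4=v, e(vowel)+5=j, g(cons)+4=k, a(vowel)+5=f, r(cons)+4=v, d(cons)+4=h.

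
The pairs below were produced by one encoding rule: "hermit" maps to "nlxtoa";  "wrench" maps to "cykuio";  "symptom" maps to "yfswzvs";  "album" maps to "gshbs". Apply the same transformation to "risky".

xpyre

Shifts by position in hermit: pos 0: h→n (+6), pos 1: e→l (+7), pos 2: r→x (+6), pos 3: m→t (+7) — repeating every 2. It's a Vigenère-style cipher with numeric key [6,7]: position i shifts by key[i mod 2].
Applying it to risky: r+6=x, i+7=p, s+6=y, k+7=r, y+6=e.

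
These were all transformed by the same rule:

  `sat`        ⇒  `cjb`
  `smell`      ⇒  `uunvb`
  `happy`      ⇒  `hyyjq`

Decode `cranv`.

The word is reversed, then every letter is shifted forward by 9.
Decoding cranv: shift back: c−9=t, r−9=i, a−9=r, n−9=e, v−9=m → tirem; then reverse → merit.

merit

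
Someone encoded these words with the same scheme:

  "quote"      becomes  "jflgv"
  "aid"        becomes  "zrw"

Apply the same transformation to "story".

hglib

Each letter is replaced by its mirror in the alphabet: a↔z, b↔y, c↔x, and so on (the Atbash cipher).
For story: s↔h, t↔g, o↔l, r↔i, y↔b.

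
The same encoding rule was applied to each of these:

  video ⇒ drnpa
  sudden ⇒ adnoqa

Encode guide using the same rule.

In video: v→d is +8, i→r is +9, d→n is +10, e→p is +11 — the shift increases by 1 each position. Letter i (0-indexed) is shifted by i+8, so successive shifts are 8, 9, 10, ….
On guide: g+8=o, u+9=d, i+10=s, d+11=o, e+12=q.

odsoq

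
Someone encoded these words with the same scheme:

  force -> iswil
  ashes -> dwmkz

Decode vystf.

The shift increases by 1 at each position, starting from +3: 3, 4, 5, ….
Decoding vystf: v−3=s, y−4=u, s−5=n, t−6=n, f−7=y.

sunny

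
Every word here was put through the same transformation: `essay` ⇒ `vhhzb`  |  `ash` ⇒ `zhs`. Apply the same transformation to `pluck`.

Each pair mirrors across the alphabet (e↔v, s↔h, s↔h): positions sum to 25. Each letter is replaced by its mirror in the alphabet: a↔z, b↔y, c↔x, and so on (the Atbash cipher).
Applying it to pluck: p↔k, l↔o, u↔f, c↔x, k↔p.

kofxp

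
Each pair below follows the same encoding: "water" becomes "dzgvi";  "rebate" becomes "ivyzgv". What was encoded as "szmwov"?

Each pair mirrors across the alphabet (w↔d, a↔z, t↔g): positions sum to 25. Each letter is replaced by its mirror in the alphabet: a↔z, b↔y, c↔x, and so on (the Atbash cipher).
Decoding szmwov: s↔h, z↔a, m↔n, w↔d, o↔l, v↔e.

handle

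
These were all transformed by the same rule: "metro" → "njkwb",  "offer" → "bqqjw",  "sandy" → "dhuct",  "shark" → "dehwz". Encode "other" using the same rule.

bkejw

m(12)→n(13) and e(4)→j(9) fit y≡7x+7 (mod 26); the inverse of 7 mod 26 is 15. Treating letters as 0–25, the rule is x ↦ 7x + 7 (mod 26).
Applying it to other: o(14)→7·14+7≡1=b; t(19)→7·19+7≡10=k; h(7)→7·7+7≡4=e; e(4)→7·4+7≡9=j; r(17)→7·17+7≡22=w (all mod 26).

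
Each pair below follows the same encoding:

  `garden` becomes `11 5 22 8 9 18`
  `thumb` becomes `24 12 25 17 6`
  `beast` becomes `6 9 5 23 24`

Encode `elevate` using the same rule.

g is letter #7 and maps to 11: an offset of 4. The number is (letter's place in the alphabet, a=1) + 4.
Applying it to elevate: e=5→9, l=12→16, e=5→9, v=22→26, a=1→5, t=20→24, e=5→9.

9 16 9 26 5 24 9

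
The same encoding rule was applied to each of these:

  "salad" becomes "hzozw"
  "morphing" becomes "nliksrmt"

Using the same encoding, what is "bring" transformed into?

Each pair mirrors across the alphabet (s↔h, a↔z, l↔o): positions sum to 25. Letters are reflected about the middle of the alphabet (position → 25−position): Atbash.
For bring: b↔y, r↔i, i↔r, n↔m, g↔t.

yirmt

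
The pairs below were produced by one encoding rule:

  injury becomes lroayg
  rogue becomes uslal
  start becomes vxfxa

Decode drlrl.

In injury: i→l is +3, n→r is +4, j→o is +5, u→a is +6 — the shift increases by 1 each position. The shift increases by 1 at each position, starting from +3: 3, 4, 5, ….
Undoing it on drlrl: d−3=a, r−4=n, l−5=g, r−6=l, l−7=e.

angle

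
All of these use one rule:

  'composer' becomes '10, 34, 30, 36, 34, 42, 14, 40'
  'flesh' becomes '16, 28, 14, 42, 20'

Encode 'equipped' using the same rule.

14, 38, 46, 22, 36, 36, 14, 12

c(#3)→10 and o(#15)→34: differences scale by 2, so n = 2·pos + 4. The formula is n = 2×(alphabet index, a=1) + 4.
For equipped: e=5→14, q=17→38, u=21→46, i=9→22, p=16→36, p=16→36, e=5→14, d=4→12.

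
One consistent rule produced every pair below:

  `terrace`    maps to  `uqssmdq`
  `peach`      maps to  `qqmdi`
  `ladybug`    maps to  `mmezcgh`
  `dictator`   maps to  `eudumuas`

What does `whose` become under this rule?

xiatq

Two shifts are in play — +12 for a/e/i/o/u, +1 for every other letter.
For whose: w(cons)+1=x, h(cons)+1=i, o(vowel)+12=a, s(cons)+1=t, e(vowel)+12=q.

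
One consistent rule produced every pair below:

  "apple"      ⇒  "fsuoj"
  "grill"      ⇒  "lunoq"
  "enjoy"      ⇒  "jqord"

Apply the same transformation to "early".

jdwod

Shifts by position in apple: pos 0: a→f (+5), pos 1: p→s (+3), pos 2: p→u (+5), pos 3: l→o (+3) — repeating every 2. It's a Vigenère-style cipher with numeric key [5,3]: position i shifts by key[i mod 2].
On early: e+5=j, a+3=d, r+5=w, l+3=o, y+5=d.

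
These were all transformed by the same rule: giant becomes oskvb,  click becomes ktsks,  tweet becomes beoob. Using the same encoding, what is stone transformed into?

The shift depends on letter class: consonant g→o is +8, but vowel i→s is +10. The rule splits by letter class: vowels +10, consonants +8.
On stone: s(cons)+8=a, t(cons)+8=b, o(vowel)+10=y, n(cons)+8=v, e(vowel)+10=o.

abyvo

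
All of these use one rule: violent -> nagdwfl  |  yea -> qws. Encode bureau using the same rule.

Compare letters: v→n is +18, i→a is +18, o→g is +18 — a constant shift. This is a Caesar cipher with shift 18.
On bureau: b+18=t, u+18=m, r+18=j, e+18=w, a+18=s, u+18=m.

tmjwsm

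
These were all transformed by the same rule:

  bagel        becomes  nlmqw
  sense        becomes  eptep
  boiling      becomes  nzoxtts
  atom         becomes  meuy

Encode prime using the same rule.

Shifts by position in bagel: pos 0: b→n (+12), pos 1: a→l (+11), pos 2: g→m (+6), pos 3: e→q (+12), pos 4: l→w (+11) — repeating every 3. It's a Vigenère-style cipher with numeric key [12,11,6]: position i shifts by key[i mod 3].
On prime: p+12=b, r+11=c, i+6=o, m+12=y, e+11=p.

bcoyp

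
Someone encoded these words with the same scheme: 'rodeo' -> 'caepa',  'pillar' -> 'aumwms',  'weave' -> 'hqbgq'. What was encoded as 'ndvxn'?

crumb

It's a Vigenère-style cipher with numeric key [11,12,1]: position i shifts by key[i mod 3].
Undoing it on ndvxn: n−11=c, d−12=r, v−1=u, x−11=m, n−12=b.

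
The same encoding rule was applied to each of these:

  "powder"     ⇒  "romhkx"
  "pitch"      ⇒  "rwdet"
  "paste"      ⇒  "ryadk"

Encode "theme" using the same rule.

dtkik

Each letter's alphabet position (a=0..z=25) is mapped through 3·x+24 mod 26 — an affine cipher.
Applying it to theme: t(19)→3·19+24≡3=d; h(7)→3·7+24≡19=t; e(4)→3·4+24≡10=k; m(12)→3·12+24≡8=i; e(4)→3·4+24≡10=k (all mod 26).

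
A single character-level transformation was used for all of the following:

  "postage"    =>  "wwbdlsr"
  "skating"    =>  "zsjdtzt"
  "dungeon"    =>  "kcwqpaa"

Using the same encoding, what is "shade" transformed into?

In postage: p→w is +7, o→w is +8, s→b is +9, t→d is +10 — the shift increases by 1 each position. Letter i (0-indexed) is shifted by i+7, so successive shifts are 7, 8, 9, ….
For shade: s+7=z, h+8=p, a+9=j, d+10=n, e+11=p.

zpjnp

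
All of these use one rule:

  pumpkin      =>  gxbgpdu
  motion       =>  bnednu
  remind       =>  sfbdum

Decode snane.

robot

p(15)→g(6) and u(20)→x(23) fit y≡19x+7 (mod 26); the inverse of 19 mod 26 is 11. Treating letters as 0–25, the rule is x ↦ 19x + 7 (mod 26).
Undoing it on snane: s(18)→11·(18−7)≡17=r; n(13)→11·(13−7)≡14=o; a(0)→11·(0−7)≡1=b; n(13)→11·(13−7)≡14=o; e(4)→11·(4−7)≡19=t (all mod 26).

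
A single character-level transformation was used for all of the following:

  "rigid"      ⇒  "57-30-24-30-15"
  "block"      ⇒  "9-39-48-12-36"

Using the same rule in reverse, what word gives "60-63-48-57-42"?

storm

r(#18)→57 and i(#9)→30: differences scale by 3, so n = 3·pos + 3. Each letter becomes 3×(its alphabet position, a=1..z=26) + 3.
Undoing it on 60-63-48-57-42: 60→(60−3)÷3=19=s, 63→(63−3)÷3=20=t, 48→(48−3)÷3=15=o, 57→(57−3)÷3=18=r, 42→(42−3)÷3=13=m.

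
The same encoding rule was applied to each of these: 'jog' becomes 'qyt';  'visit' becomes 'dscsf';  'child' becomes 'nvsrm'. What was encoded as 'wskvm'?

The word is reversed, then every letter is shifted forward by 10.
Reversing it on wskvm: shift back: w−10=m, s−10=i, k−10=a, v−10=l, m−10=c → mialc; then reverse → claim.

claim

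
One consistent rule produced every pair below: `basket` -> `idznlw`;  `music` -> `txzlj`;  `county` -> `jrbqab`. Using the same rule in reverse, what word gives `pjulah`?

ignite

Shifts by position in basket: pos 0: b→i (+7), pos 1: a→d (+3), pos 2: s→z (+7), pos 3: k→n (+3) — repeating every 2. It's a Vigenère-style cipher with numeric key [7,3]: position i shifts by key[i mod 2].
Undoing it on pjulah: p−7=i, j−3=g, u−7=n, l−3=i, a−7=t, h−3=e.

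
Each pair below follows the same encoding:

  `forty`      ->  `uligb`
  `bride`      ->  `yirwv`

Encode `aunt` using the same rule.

Each pair mirrors across the alphabet (f↔u, o↔l, r↔i): positions sum to 25. This is the alphabet-reversal cipher (Atbash): a becomes z, b becomes y, etc.
Applying it to aunt: a↔z, u↔f, n↔m, t↔g.

zfmg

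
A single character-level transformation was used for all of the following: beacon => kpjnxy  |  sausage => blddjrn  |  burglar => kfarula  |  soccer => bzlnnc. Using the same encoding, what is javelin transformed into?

sleputw

Shifts by position in beacon: pos 0: b→k (+9), pos 1: e→p (+11), pos 2: a→j (+9), pos 3: c→n (+11) — repeating every 2. It's a Vigenère-style cipher with numeric key [9,11]: position i shifts by key[i mod 2].
Applying it to javelin: j+9=s, a+11=l, v+9=e, e+11=p, l+9=u, i+11=t, n+9=w.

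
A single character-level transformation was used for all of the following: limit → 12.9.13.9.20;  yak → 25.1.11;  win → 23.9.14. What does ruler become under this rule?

Letters become their 1-indexed alphabet positions: a=1 … z=26.
Applying it to ruler: r=18→18, u=21→21, l=12→12, e=5→5, r=18→18.

18.21.12.5.18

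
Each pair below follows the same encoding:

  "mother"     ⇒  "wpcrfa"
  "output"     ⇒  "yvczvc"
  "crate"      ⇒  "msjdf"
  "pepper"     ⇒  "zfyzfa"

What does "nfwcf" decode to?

Shifts by position in mother: pos 0: m→w (+10), pos 1: o→p (+1), pos 2: t→c (+9), pos 3: h→r (+10), pos 4: e→f (+1), pos 5: r→a (+9) — repeating every 3. The shifts repeat in a cycle of length 3: positions 0,1,… shift by +10, +1, +9, then the pattern repeats.
Reversing it on nfwcf: n−10=d, f−1=e, w−9=n, c−10=s, f−1=e.

dense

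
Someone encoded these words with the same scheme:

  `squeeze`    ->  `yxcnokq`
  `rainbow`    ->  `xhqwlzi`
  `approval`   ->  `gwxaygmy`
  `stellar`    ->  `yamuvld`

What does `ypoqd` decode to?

sight

Each letter shifts forward by (position + 6), i.e. 6, 7, 8, … — the shift grows by one for each successive letter.
Decoding ypoqd: y−6=s, p−7=i, o−8=g, q−9=h, d−10=t.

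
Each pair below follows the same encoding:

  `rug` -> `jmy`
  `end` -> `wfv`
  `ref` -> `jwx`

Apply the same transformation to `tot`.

lgl

Each letter is shifted forward by 18 in the alphabet (a Caesar shift of +18).
For tot: t+18=l, o+18=g, t+18=l.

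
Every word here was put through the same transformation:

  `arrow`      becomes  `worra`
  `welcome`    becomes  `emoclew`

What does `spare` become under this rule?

eraps

The word is simply reversed.
On spare: reverse → eraps.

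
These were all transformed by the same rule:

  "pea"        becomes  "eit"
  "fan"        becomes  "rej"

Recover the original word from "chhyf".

buddy

The output letters match the input read backwards, each shifted +4: pea reversed is aep. Two steps: reverse the string, then apply a Caesar shift of +4.
Reversing it on chhyf: shift back: c−4=y, h−4=d, h−4=d, y−4=u, f−4=b → yddub; then reverse → buddy.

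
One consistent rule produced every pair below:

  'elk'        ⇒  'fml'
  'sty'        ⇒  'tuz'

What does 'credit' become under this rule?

dsfeju

Compare letters: e→f is +1, l→m is +1, k→l is +1 — a constant shift. Each letter is shifted forward by 1 in the alphabet (a Caesar shift of +1).
Applying it to credit: c+1=d, r+1=s, e+1=f, d+1=e, i+1=j, t+1=u.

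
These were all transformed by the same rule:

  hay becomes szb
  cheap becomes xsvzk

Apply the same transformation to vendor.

Each pair mirrors across the alphabet (h↔s, a↔z, y↔b): positions sum to 25. Each letter is replaced by its mirror in the alphabet: a↔z, b↔y, c↔x, and so on (the Atbash cipher).
Applying it to vendor: v↔e, e↔v, n↔m, d↔w, o↔l, r↔i.

evmwli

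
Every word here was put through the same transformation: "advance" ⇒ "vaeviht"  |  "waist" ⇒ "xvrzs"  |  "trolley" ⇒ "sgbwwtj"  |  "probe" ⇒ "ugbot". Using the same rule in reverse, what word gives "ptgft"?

Each letter's alphabet position (a=0..z=25) is mapped through 19·x+21 mod 26 — an affine cipher.
Decoding ptgft: p(15)→11·(15−21)≡12=m; t(19)→11·(19−21)≡4=e; g(6)→11·(6−21)≡17=r; f(5)→11·(5−21)≡6=g; t(19)→11·(19−21)≡4=e (all mod 26).

merge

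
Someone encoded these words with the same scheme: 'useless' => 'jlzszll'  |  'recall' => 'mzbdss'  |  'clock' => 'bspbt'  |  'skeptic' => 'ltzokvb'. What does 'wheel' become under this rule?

This is an affine cipher: with a=0,…,z=25, each position x becomes (25x+3) mod 26.
Applying it to wheel: w(22)→25·22+3≡7=h; h(7)→25·7+3≡22=w; e(4)→25·4+3≡25=z; e(4)→25·4+3≡25=z; l(11)→25·11+3≡18=s (all mod 26).

hwzzs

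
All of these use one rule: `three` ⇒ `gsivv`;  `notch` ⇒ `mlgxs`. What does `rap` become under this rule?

Each pair mirrors across the alphabet (t↔g, h↔s, r↔i): positions sum to 25. Each letter is replaced by its mirror in the alphabet: a↔z, b↔y, c↔x, and so on (the Atbash cipher).
Applying it to rap: r↔i, a↔z, p↔k.

izk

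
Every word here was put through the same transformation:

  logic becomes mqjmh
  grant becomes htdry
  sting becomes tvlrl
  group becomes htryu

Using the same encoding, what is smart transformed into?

todvy

In logic: l→m is +1, o→q is +2, g→j is +3, i→m is +4 — the shift increases by 1 each position. Each letter shifts forward by (position + 1), i.e. 1, 2, 3, … — the shift grows by one for each successive letter.
Applying it to smart: s+1=t, m+2=o, a+3=d, r+4=v, t+5=y.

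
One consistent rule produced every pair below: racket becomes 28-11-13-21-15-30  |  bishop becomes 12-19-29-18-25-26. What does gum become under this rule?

r is letter #18 and maps to 28: an offset of 10. The number is (letter's place in the alphabet, a=1) + 10.
Applying it to gum: g=7→17, u=21→31, m=13→23.

17-31-23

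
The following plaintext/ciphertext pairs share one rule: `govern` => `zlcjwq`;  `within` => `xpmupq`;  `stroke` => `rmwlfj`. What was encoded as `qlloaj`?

noodle

g(6)→z(25) and o(14)→l(11) fit y≡21x+3 (mod 26); the inverse of 21 mod 26 is 5. Treating letters as 0–25, the rule is x ↦ 21x + 3 (mod 26).
Undoing it on qlloaj: q(16)→5·(16−3)≡13=n; l(11)→5·(11−3)≡14=o; l(11)→5·(11−3)≡14=o; o(14)→5·(14−3)≡3=d; a(0)→5·(0−3)≡11=l; j(9)→5·(9−3)≡4=e (all mod 26).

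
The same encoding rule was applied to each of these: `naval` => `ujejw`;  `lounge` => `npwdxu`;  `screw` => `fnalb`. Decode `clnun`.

The output letters match the input read backwards, each shifted +9: naval reversed is lavan. The word is reversed, then every letter is shifted forward by 9.
Undoing it on clnun: shift back: c−9=t, l−9=c, n−9=e, u−9=l, n−9=e → tcele; then reverse → elect.

elect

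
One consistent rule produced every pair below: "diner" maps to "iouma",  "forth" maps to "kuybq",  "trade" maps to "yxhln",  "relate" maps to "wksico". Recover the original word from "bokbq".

width

The shift increases by 1 at each position, starting from +5: 5, 6, 7, ….
Reversing it on bokbq: b−5=w, o−6=i, k−7=d, b−8=t, q−9=h.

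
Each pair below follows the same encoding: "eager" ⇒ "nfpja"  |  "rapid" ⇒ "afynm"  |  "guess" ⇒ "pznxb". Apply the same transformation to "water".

Shifts by position in eager: pos 0: e→n (+9), pos 1: a→f (+5), pos 2: g→p (+9), pos 3: e→j (+5) — repeating every 2. A repeating key of period 2 is used — shifts +9, +5 over and over.
For water: w+9=f, a+5=f, t+9=c, e+5=j, r+9=a.

ffcja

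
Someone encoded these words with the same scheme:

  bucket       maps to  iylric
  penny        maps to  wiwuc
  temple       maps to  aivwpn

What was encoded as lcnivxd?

eyebrow

It's a Vigenère-style cipher with numeric key [7,4,9]: position i shifts by key[i mod 3].
Undoing it on lcnivxd: l−7=e, c−4=y, n−9=e, i−7=b, v−4=r, x−9=o, d−7=w.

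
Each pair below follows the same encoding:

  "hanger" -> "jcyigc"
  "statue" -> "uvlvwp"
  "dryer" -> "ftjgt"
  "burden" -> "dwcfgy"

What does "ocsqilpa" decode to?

Shifts by position in hanger: pos 0: h→j (+2), pos 1: a→c (+2), pos 2: n→y (+11), pos 3: g→i (+2), pos 4: e→g (+2), pos 5: r→c (+11) — repeating every 3. It's a Vigenère-style cipher with numeric key [2,2,11]: position i shifts by key[i mod 3].
Decoding ocsqilpa: o−2=m, c−2=a, s−11=h, q−2=o, i−2=g, l−11=a, p−2=n, a−2=y.

mahogany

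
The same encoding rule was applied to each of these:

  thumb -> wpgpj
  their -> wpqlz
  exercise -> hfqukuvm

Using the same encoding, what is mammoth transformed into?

Shifts by position in thumb: pos 0: t→w (+3), pos 1: h→p (+8), pos 2: u→g (+12), pos 3: m→p (+3), pos 4: b→j (+8) — repeating every 3. A repeating key of period 3 is used — shifts +3, +8, +12 over and over.
On mammoth: m+3=p, a+8=i, m+12=y, m+3=p, o+8=w, t+12=f, h+3=k.

piypwfk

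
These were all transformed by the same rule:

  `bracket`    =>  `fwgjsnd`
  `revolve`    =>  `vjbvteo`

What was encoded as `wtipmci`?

society

In bracket: b→f is +4, r→w is +5, a→g is +6, c→j is +7 — the shift increases by 1 each position. The shift increases by 1 at each position, starting from +4: 4, 5, 6, ….
Undoing it on wtipmci: w−4=s, t−5=o, i−6=c, p−7=i, m−8=e, c−9=t, i−10=y.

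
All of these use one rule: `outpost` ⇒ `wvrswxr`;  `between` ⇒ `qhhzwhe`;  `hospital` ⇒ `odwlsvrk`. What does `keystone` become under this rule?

Read the word backwards and shift each letter +3.
Applying it to keystone: reverse → enotsyek; then shift: e+3=h, n+3=q, o+3=r, t+3=w, s+3=v, y+3=b, e+3=h, k+3=n.

hqrwvbhn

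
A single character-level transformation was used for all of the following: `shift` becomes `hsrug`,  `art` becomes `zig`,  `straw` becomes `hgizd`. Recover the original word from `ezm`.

van

Each letter is replaced by its mirror in the alphabet: a↔z, b↔y, c↔x, and so on (the Atbash cipher).
Reversing it on ezm: e↔v, z↔a, m↔n.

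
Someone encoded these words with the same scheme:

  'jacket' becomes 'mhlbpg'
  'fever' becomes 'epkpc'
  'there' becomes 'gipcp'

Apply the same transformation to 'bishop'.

j(9)→m(12) and a(0)→h(7) fit y≡15x+7 (mod 26); the inverse of 15 mod 26 is 7. Each letter's alphabet position (a=0..z=25) is mapped through 15·x+7 mod 26 — an affine cipher.
Applying it to bishop: b(1)→15·1+7≡22=w; i(8)→15·8+7≡23=x; s(18)→15·18+7≡17=r; h(7)→15·7+7≡8=i; o(14)→15·14+7≡9=j; p(15)→15·15+7≡24=y (all mod 26).

wxrijy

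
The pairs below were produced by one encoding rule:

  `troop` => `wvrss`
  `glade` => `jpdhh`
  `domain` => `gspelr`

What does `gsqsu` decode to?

donor

A repeating key of period 2 is used — shifts +3, +4 over and over.
Undoing it on gsqsu: g−3=d, s−4=o, q−3=n, s−4=o, u−3=r.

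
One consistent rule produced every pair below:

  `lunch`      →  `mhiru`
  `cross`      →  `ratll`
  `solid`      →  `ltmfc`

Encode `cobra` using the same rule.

rtgav

l(11)→m(12) and u(20)→h(7) fit y≡11x+21 (mod 26); the inverse of 11 mod 26 is 19. Treating letters as 0–25, the rule is x ↦ 11x + 21 (mod 26).
Applying it to cobra: c(2)→11·2+21≡17=r; o(14)→11·14+21≡19=t; b(1)→11·1+21≡6=g; r(17)→11·17+21≡0=a; a(0)→11·0+21≡21=v (all mod 26).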